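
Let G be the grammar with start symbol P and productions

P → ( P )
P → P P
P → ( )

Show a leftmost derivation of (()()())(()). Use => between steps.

P => PP => (P)P => (PP)P => (()P)P => (()PP)P => (()()P)P => (()()())P => (()()())(P) => (()()())(())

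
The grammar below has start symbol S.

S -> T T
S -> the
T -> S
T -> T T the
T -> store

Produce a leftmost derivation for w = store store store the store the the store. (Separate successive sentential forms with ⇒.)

S ⇒ T T   [S -> T T]
T T ⇒ T T the T   [T -> T T the]
T T the T ⇒ store T the T   [T -> store]
store T the T ⇒ store T T the the T   [T -> T T the]
store T T the the T ⇒ store T T the T the the T   [T -> T T the]
store T T the T the the T ⇒ store store T the T the the T   [T -> store]
store store T the T the the T ⇒ store store store the T the the T   [T -> store]
store store store the T the the T ⇒ store store store the store the the T   [T -> store]
store store store the store the the T ⇒ store store store the store the the store   [T -> store]

S ⇒ T T ⇒ T T the T ⇒ store T the T ⇒ store T T the the T ⇒ store T T the T the the T ⇒ store store T the T the the T ⇒ store store store the T the the T ⇒ store store store the store the the T ⇒ store store store the store the the store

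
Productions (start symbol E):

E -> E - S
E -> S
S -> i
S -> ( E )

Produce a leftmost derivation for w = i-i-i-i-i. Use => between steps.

E => E-S => E-S-S => E-S-S-S => E-S-S-S-S => S-S-S-S-S => i-S-S-S-S => i-i-S-S-S => i-i-i-S-S => i-i-i-i-S => i-i-i-i-i

E => E-S   [E -> E - S]
E-S => E-S-S   [E -> E - S]
E-S-S => E-S-S-S   [E -> E - S]
E-S-S-S => E-S-S-S-S   [E -> E - S]
E-S-S-S-S => S-S-S-S-S   [E -> S]
S-S-S-S-S => i-S-S-S-S   [S -> i]
i-S-S-S-S => i-i-S-S-S   [S -> i]
i-i-S-S-S => i-i-i-S-S   [S -> i]
i-i-i-S-S => i-i-i-i-S   [S -> i]
i-i-i-i-S => i-i-i-i-i   [S -> i]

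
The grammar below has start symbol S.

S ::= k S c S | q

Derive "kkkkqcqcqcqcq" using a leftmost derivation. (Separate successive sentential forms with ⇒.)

S ⇒ kScS ⇒ kkScScS ⇒ kkkScScScS ⇒ kkkkScScScScS ⇒ kkkkqcScScScS ⇒ kkkkqcqcScScS ⇒ kkkkqcqcqcScS ⇒ kkkkqcqcqcqcS ⇒ kkkkqcqcqcqcq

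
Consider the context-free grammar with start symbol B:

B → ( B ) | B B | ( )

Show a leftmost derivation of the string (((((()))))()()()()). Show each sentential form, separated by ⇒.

B⇒(B)⇒(BB)⇒(BBB)⇒(BBBB)⇒(BBBBB)⇒((B)BBBB)⇒(((B))BBBB)⇒((((B)))BBBB)⇒(((((B))))BBBB)⇒(((((()))))BBBB)⇒(((((()))))()BBB)⇒(((((()))))()()BB)⇒(((((()))))()()()B)⇒(((((()))))()()()())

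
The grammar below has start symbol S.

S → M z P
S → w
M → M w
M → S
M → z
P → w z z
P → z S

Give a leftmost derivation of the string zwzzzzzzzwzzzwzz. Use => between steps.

S => MzP   [S → M z P]
MzP => MwzP   [M → M w]
MwzP => zwzP   [M → z]
zwzP => zwzzS   [P → z S]
zwzzS => zwzzMzP   [S → M z P]
zwzzMzP => zwzzSzP   [M → S]
zwzzSzP => zwzzMzPzP   [S → M z P]
zwzzMzPzP => zwzzzzPzP   [M → z]
zwzzzzPzP => zwzzzzzSzP   [P → z S]
zwzzzzzSzP => zwzzzzzMzPzP   [S → M z P]
zwzzzzzMzPzP => zwzzzzzzzPzP   [M → z]
zwzzzzzzzPzP => zwzzzzzzzwzzzP   [P → w z z]
zwzzzzzzzwzzzP => zwzzzzzzzwzzzwzz   [P → w z z]

S => MzP => MwzP => zwzP => zwzzS => zwzzMzP => zwzzSzP => zwzzMzPzP => zwzzzzPzP => zwzzzzzSzP => zwzzzzzMzPzP => zwzzzzzzzPzP => zwzzzzzzzwzzzP => zwzzzzzzzwzzzwzz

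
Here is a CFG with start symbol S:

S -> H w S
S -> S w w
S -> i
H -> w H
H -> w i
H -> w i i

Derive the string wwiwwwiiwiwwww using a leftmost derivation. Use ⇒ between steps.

S ⇒ HwS ⇒ wHwS ⇒ wwiwS ⇒ wwiwSww ⇒ wwiwSwwww ⇒ wwiwHwSwwww ⇒ wwiwwHwSwwww ⇒ wwiwwwiiwSwwww ⇒ wwiwwwiiwiwwww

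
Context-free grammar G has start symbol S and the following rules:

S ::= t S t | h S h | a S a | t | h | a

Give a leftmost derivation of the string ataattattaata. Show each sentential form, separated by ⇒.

S⇒aSa⇒atSta⇒ataSata⇒ataaSaata⇒ataatStaata⇒ataattSttaata⇒ataattattaata

S ⇒ aSa   [S ::= a S a]
aSa ⇒ atSta   [S ::= t S t]
atSta ⇒ ataSata   [S ::= a S a]
ataSata ⇒ ataaSaata   [S ::= a S a]
ataaSaata ⇒ ataatStaata   [S ::= t S t]
ataatStaata ⇒ ataattSttaata   [S ::= t S t]
ataattSttaata ⇒ ataattattaata   [S ::= a]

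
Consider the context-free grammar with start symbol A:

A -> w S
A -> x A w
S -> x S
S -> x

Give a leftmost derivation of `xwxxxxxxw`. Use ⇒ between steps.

A⇒xAw⇒xwSw⇒xwxSw⇒xwxxSw⇒xwxxxSw⇒xwxxxxSw⇒xwxxxxxSw⇒xwxxxxxxw

A ⇒ xAw   [A -> x A w]
xAw ⇒ xwSw   [A -> w S]
xwSw ⇒ xwxSw   [S -> x S]
xwxSw ⇒ xwxxSw   [S -> x S]
xwxxSw ⇒ xwxxxSw   [S -> x S]
xwxxxSw ⇒ xwxxxxSw   [S -> x S]
xwxxxxSw ⇒ xwxxxxxSw   [S -> x S]
xwxxxxxSw ⇒ xwxxxxxxw   [S -> x]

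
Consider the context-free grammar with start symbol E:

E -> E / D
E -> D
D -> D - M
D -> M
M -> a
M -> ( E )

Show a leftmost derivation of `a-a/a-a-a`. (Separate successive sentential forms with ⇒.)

E ⇒ E/D   [E -> E / D]
E/D ⇒ D/D   [E -> D]
D/D ⇒ D-M/D   [D -> D - M]
D-M/D ⇒ M-M/D   [D -> M]
M-M/D ⇒ a-M/D   [M -> a]
a-M/D ⇒ a-a/D   [M -> a]
a-a/D ⇒ a-a/D-M   [D -> D - M]
a-a/D-M ⇒ a-a/D-M-M   [D -> D - M]
a-a/D-M-M ⇒ a-a/M-M-M   [D -> M]
a-a/M-M-M ⇒ a-a/a-M-M   [M -> a]
a-a/a-M-M ⇒ a-a/a-a-M   [M -> a]
a-a/a-a-M ⇒ a-a/a-a-a   [M -> a]

E⇒E/D⇒D/D⇒D-M/D⇒M-M/D⇒a-M/D⇒a-a/D⇒a-a/D-M⇒a-a/D-M-M⇒a-a/M-M-M⇒a-a/a-M-M⇒a-a/a-a-M⇒a-a/a-a-a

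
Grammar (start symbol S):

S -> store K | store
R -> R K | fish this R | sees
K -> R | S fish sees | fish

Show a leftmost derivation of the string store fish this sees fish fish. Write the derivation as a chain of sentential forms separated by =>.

S => store K => store R => store R K => store fish this R K => store fish this R K K => store fish this sees K K => store fish this sees fish K => store fish this sees fish fish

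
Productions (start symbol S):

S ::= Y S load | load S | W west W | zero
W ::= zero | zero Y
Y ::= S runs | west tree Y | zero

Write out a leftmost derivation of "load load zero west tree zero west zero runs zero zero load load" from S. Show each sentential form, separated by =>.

S => Y S load => S runs S load => load S runs S load => load load S runs S load => load load W west W runs S load => load load zero Y west W runs S load => load load zero west tree Y west W runs S load => load load zero west tree zero west W runs S load => load load zero west tree zero west zero runs S load => load load zero west tree zero west zero runs Y S load load => load load zero west tree zero west zero runs zero S load load => load load zero west tree zero west zero runs zero zero load load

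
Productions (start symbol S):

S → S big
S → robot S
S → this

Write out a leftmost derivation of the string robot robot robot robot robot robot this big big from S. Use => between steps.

S => robot S => robot robot S => robot robot S big => robot robot robot S big => robot robot robot S big big => robot robot robot robot S big big => robot robot robot robot robot S big big => robot robot robot robot robot robot S big big => robot robot robot robot robot robot this big big

S => robot S   [S → robot S]
robot S => robot robot S   [S → robot S]
robot robot S => robot robot S big   [S → S big]
robot robot S big => robot robot robot S big   [S → robot S]
robot robot robot S big => robot robot robot S big big   [S → S big]
robot robot robot S big big => robot robot robot robot S big big   [S → robot S]
robot robot robot robot S big big => robot robot robot robot robot S big big   [S → robot S]
robot robot robot robot robot S big big => robot robot robot robot robot robot S big big   [S → robot S]
robot robot robot robot robot robot S big big => robot robot robot robot robot robot this big big   [S → this]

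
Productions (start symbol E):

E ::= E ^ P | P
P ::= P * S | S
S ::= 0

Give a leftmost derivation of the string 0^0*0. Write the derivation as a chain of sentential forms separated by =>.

E=>E^P=>P^P=>S^P=>0^P=>0^P*S=>0^S*S=>0^0*S=>0^0*0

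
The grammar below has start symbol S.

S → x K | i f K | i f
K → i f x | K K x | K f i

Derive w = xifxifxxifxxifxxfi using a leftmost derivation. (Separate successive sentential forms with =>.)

S => xK => xKfi => xKKxfi => xKKxKxfi => xKKxKxKxfi => xifxKxKxKxfi => xifxifxxKxKxfi => xifxifxxifxxKxfi => xifxifxxifxxifxxfi

S => xK   [S → x K]
xK => xKfi   [K → K f i]
xKfi => xKKxfi   [K → K K x]
xKKxfi => xKKxKxfi   [K → K K x]
xKKxKxfi => xKKxKxKxfi   [K → K K x]
xKKxKxKxfi => xifxKxKxKxfi   [K → i f x]
xifxKxKxKxfi => xifxifxxKxKxfi   [K → i f x]
xifxifxxKxKxfi => xifxifxxifxxKxfi   [K → i f x]
xifxifxxifxxKxfi => xifxifxxifxxifxxfi   [K → i f x]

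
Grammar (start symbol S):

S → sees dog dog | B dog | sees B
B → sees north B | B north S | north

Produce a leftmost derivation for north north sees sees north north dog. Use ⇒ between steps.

S ⇒ B dog   [S → B dog]
B dog ⇒ B north S dog   [B → B north S]
B north S dog ⇒ north north S dog   [B → north]
north north S dog ⇒ north north sees B dog   [S → sees B]
north north sees B dog ⇒ north north sees sees north B dog   [B → sees north B]
north north sees sees north B dog ⇒ north north sees sees north north dog   [B → north]

S ⇒ B dog ⇒ B north S dog ⇒ north north S dog ⇒ north north sees B dog ⇒ north north sees sees north B dog ⇒ north north sees sees north north dog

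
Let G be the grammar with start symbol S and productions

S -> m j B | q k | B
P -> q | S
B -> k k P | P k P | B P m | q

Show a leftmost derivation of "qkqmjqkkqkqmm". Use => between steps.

S => B => BPm => PkPPm => qkPPm => qkqPm => qkqSm => qkqmjBm => qkqmjBPmm => qkqmjPkPPmm => qkqmjSkPPmm => qkqmjqkkPPmm => qkqmjqkkSPmm => qkqmjqkkqkPmm => qkqmjqkkqkqmm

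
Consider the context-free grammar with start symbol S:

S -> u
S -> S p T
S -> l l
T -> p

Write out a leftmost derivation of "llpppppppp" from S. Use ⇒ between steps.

S⇒SpT⇒SpTpT⇒SpTpTpT⇒SpTpTpTpT⇒llpTpTpTpT⇒llpppTpTpT⇒llpppppTpT⇒llpppppppT⇒llpppppppp

S ⇒ SpT   [S -> S p T]
SpT ⇒ SpTpT   [S -> S p T]
SpTpT ⇒ SpTpTpT   [S -> S p T]
SpTpTpT ⇒ SpTpTpTpT   [S -> S p T]
SpTpTpTpT ⇒ llpTpTpTpT   [S -> l l]
llpTpTpTpT ⇒ llpppTpTpT   [T -> p]
llpppTpTpT ⇒ llpppppTpT   [T -> p]
llpppppTpT ⇒ llpppppppT   [T -> p]
llpppppppT ⇒ llpppppppp   [T -> p]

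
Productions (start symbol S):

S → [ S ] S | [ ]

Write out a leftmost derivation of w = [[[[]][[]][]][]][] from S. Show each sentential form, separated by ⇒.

S ⇒ [S]S   [S → [ S ] S]
[S]S ⇒ [[S]S]S   [S → [ S ] S]
[[S]S]S ⇒ [[[S]S]S]S   [S → [ S ] S]
[[[S]S]S]S ⇒ [[[[]]S]S]S   [S → [ ]]
[[[[]]S]S]S ⇒ [[[[]][S]S]S]S   [S → [ S ] S]
[[[[]][S]S]S]S ⇒ [[[[]][[]]S]S]S   [S → [ ]]
[[[[]][[]]S]S]S ⇒ [[[[]][[]][]]S]S   [S → [ ]]
[[[[]][[]][]]S]S ⇒ [[[[]][[]][]][]]S   [S → [ ]]
[[[[]][[]][]][]]S ⇒ [[[[]][[]][]][]][]   [S → [ ]]

S ⇒ [S]S ⇒ [[S]S]S ⇒ [[[S]S]S]S ⇒ [[[[]]S]S]S ⇒ [[[[]][S]S]S]S ⇒ [[[[]][[]]S]S]S ⇒ [[[[]][[]][]]S]S ⇒ [[[[]][[]][]][]]S ⇒ [[[[]][[]][]][]][]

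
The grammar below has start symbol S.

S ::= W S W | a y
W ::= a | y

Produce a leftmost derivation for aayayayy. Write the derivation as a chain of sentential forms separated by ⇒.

S ⇒ WSW ⇒ aSW ⇒ aWSWW ⇒ aaSWW ⇒ aaWSWWW ⇒ aaySWWW ⇒ aayayWWW ⇒ aayayaWW ⇒ aayayayW ⇒ aayayayy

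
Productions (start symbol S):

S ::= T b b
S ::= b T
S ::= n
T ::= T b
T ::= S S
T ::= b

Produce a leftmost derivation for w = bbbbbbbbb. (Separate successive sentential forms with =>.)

S=>Tbb=>Tbbb=>SSbbb=>bTSbbb=>bTbSbbb=>bbbSbbb=>bbbbTbbb=>bbbbTbbbb=>bbbbbbbbb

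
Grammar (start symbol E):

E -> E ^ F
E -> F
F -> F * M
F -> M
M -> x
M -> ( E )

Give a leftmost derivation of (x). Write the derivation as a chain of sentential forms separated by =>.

E => F   [E -> F]
F => M   [F -> M]
M => (E)   [M -> ( E )]
(E) => (F)   [E -> F]
(F) => (M)   [F -> M]
(M) => (x)   [M -> x]

E => F => M => (E) => (F) => (M) => (x)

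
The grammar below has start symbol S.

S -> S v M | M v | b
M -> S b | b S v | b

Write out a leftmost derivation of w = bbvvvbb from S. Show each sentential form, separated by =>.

S => SvM => MvvM => bSvvvM => bbvvvM => bbvvvSb => bbvvvbb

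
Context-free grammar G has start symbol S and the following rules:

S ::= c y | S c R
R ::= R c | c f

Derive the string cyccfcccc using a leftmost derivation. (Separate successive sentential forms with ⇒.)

S ⇒ ScR   [S ::= S c R]
ScR ⇒ cycR   [S ::= c y]
cycR ⇒ cycRc   [R ::= R c]
cycRc ⇒ cycRcc   [R ::= R c]
cycRcc ⇒ cycRccc   [R ::= R c]
cycRccc ⇒ cycRcccc   [R ::= R c]
cycRcccc ⇒ cyccfcccc   [R ::= c f]

S⇒ScR⇒cycR⇒cycRc⇒cycRcc⇒cycRccc⇒cycRcccc⇒cyccfcccc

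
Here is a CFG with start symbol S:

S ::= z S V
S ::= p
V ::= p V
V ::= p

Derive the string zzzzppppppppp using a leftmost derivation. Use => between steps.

S => zSV   [S ::= z S V]
zSV => zzSVV   [S ::= z S V]
zzSVV => zzzSVVV   [S ::= z S V]
zzzSVVV => zzzzSVVVV   [S ::= z S V]
zzzzSVVVV => zzzzpVVVV   [S ::= p]
zzzzpVVVV => zzzzppVVVV   [V ::= p V]
zzzzppVVVV => zzzzpppVVVV   [V ::= p V]
zzzzpppVVVV => zzzzppppVVV   [V ::= p]
zzzzppppVVV => zzzzpppppVVV   [V ::= p V]
zzzzpppppVVV => zzzzppppppVVV   [V ::= p V]
zzzzppppppVVV => zzzzpppppppVV   [V ::= p]
zzzzpppppppVV => zzzzppppppppV   [V ::= p]
zzzzppppppppV => zzzzppppppppp   [V ::= p]

S => zSV => zzSVV => zzzSVVV => zzzzSVVVV => zzzzpVVVV => zzzzppVVVV => zzzzpppVVVV => zzzzppppVVV => zzzzpppppVVV => zzzzppppppVVV => zzzzpppppppVV => zzzzppppppppV => zzzzppppppppp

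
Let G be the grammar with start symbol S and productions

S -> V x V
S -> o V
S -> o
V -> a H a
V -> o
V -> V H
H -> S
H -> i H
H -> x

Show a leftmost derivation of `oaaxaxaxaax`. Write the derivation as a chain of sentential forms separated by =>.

S => oV => oVH => oaHaH => oaSaH => oaVxVaH => oaaHaxVaH => oaaxaxVaH => oaaxaxaHaaH => oaaxaxaxaaH => oaaxaxaxaax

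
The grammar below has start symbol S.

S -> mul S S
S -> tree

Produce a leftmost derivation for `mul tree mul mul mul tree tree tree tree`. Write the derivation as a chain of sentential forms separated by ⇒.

S ⇒ mul S S   [S -> mul S S]
mul S S ⇒ mul tree S   [S -> tree]
mul tree S ⇒ mul tree mul S S   [S -> mul S S]
mul tree mul S S ⇒ mul tree mul mul S S S   [S -> mul S S]
mul tree mul mul S S S ⇒ mul tree mul mul mul S S S S   [S -> mul S S]
mul tree mul mul mul S S S S ⇒ mul tree mul mul mul tree S S S   [S -> tree]
mul tree mul mul mul tree S S S ⇒ mul tree mul mul mul tree tree S S   [S -> tree]
mul tree mul mul mul tree tree S S ⇒ mul tree mul mul mul tree tree tree S   [S -> tree]
mul tree mul mul mul tree tree tree S ⇒ mul tree mul mul mul tree tree tree tree   [S -> tree]

S ⇒ mul S S ⇒ mul tree S ⇒ mul tree mul S S ⇒ mul tree mul mul S S S ⇒ mul tree mul mul mul S S S S ⇒ mul tree mul mul mul tree S S S ⇒ mul tree mul mul mul tree tree S S ⇒ mul tree mul mul mul tree tree tree S ⇒ mul tree mul mul mul tree tree tree tree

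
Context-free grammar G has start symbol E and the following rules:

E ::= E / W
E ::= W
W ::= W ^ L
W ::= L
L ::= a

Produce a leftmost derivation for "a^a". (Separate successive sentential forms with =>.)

E => W => W^L => L^L => a^L => a^a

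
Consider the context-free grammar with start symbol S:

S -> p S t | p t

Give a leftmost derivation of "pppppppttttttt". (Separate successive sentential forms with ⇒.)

S ⇒ pSt   [S -> p S t]
pSt ⇒ ppStt   [S -> p S t]
ppStt ⇒ pppSttt   [S -> p S t]
pppSttt ⇒ ppppStttt   [S -> p S t]
ppppStttt ⇒ pppppSttttt   [S -> p S t]
pppppSttttt ⇒ ppppppStttttt   [S -> p S t]
ppppppStttttt ⇒ pppppppttttttt   [S -> p t]

S⇒pSt⇒ppStt⇒pppSttt⇒ppppStttt⇒pppppSttttt⇒ppppppStttttt⇒pppppppttttttt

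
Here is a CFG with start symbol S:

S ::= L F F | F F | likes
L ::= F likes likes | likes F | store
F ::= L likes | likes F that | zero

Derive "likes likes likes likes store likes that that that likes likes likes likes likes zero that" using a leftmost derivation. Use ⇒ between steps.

S ⇒ F F ⇒ L likes F ⇒ F likes likes likes F ⇒ L likes likes likes likes F ⇒ likes F likes likes likes likes F ⇒ likes likes F that likes likes likes likes F ⇒ likes likes likes F that that likes likes likes likes F ⇒ likes likes likes likes F that that that likes likes likes likes F ⇒ likes likes likes likes L likes that that that likes likes likes likes F ⇒ likes likes likes likes store likes that that that likes likes likes likes F ⇒ likes likes likes likes store likes that that that likes likes likes likes likes F that ⇒ likes likes likes likes store likes that that that likes likes likes likes likes zero that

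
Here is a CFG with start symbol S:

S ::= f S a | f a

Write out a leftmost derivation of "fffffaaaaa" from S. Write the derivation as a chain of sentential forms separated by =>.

S => fSa   [S ::= f S a]
fSa => ffSaa   [S ::= f S a]
ffSaa => fffSaaa   [S ::= f S a]
fffSaaa => ffffSaaaa   [S ::= f S a]
ffffSaaaa => fffffaaaaa   [S ::= f a]

S => fSa => ffSaa => fffSaaa => ffffSaaaa => fffffaaaaa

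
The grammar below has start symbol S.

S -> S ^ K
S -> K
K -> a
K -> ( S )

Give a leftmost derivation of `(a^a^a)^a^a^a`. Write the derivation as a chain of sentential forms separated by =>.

S => S^K   [S -> S ^ K]
S^K => S^K^K   [S -> S ^ K]
S^K^K => S^K^K^K   [S -> S ^ K]
S^K^K^K => K^K^K^K   [S -> K]
K^K^K^K => (S)^K^K^K   [K -> ( S )]
(S)^K^K^K => (S^K)^K^K^K   [S -> S ^ K]
(S^K)^K^K^K => (S^K^K)^K^K^K   [S -> S ^ K]
(S^K^K)^K^K^K => (K^K^K)^K^K^K   [S -> K]
(K^K^K)^K^K^K => (a^K^K)^K^K^K   [K -> a]
(a^K^K)^K^K^K => (a^a^K)^K^K^K   [K -> a]
(a^a^K)^K^K^K => (a^a^a)^K^K^K   [K -> a]
(a^a^a)^K^K^K => (a^a^a)^a^K^K   [K -> a]
(a^a^a)^a^K^K => (a^a^a)^a^a^K   [K -> a]
(a^a^a)^a^a^K => (a^a^a)^a^a^a   [K -> a]

S=>S^K=>S^K^K=>S^K^K^K=>K^K^K^K=>(S)^K^K^K=>(S^K)^K^K^K=>(S^K^K)^K^K^K=>(K^K^K)^K^K^K=>(a^K^K)^K^K^K=>(a^a^K)^K^K^K=>(a^a^a)^K^K^K=>(a^a^a)^a^K^K=>(a^a^a)^a^a^K=>(a^a^a)^a^a^a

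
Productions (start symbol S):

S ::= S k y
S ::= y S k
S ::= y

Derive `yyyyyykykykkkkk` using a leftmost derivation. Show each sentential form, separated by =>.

S => ySk => yySkk => yyySkkk => yyyySkkkk => yyyyySkkkkk => yyyyySkykkkkk => yyyyySkykykkkkk => yyyyyykykykkkkk

S => ySk   [S ::= y S k]
ySk => yySkk   [S ::= y S k]
yySkk => yyySkkk   [S ::= y S k]
yyySkkk => yyyySkkkk   [S ::= y S k]
yyyySkkkk => yyyyySkkkkk   [S ::= y S k]
yyyyySkkkkk => yyyyySkykkkkk   [S ::= S k y]
yyyyySkykkkkk => yyyyySkykykkkkk   [S ::= S k y]
yyyyySkykykkkkk => yyyyyykykykkkkk   [S ::= y]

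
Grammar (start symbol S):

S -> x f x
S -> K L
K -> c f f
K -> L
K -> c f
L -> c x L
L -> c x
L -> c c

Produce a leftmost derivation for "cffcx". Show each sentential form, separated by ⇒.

S ⇒ KL   [S -> K L]
KL ⇒ cffL   [K -> c f f]
cffL ⇒ cffcx   [L -> c x]

S ⇒ KL ⇒ cffL ⇒ cffcx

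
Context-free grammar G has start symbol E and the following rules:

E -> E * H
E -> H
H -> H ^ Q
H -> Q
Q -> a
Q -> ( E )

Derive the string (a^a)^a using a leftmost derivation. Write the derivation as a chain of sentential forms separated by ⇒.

E ⇒ H ⇒ H^Q ⇒ Q^Q ⇒ (E)^Q ⇒ (H)^Q ⇒ (H^Q)^Q ⇒ (Q^Q)^Q ⇒ (a^Q)^Q ⇒ (a^a)^Q ⇒ (a^a)^a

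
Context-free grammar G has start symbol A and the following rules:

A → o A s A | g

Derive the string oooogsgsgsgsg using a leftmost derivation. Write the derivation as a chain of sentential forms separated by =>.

A => oAsA => ooAsAsA => oooAsAsAsA => ooooAsAsAsAsA => oooogsAsAsAsA => oooogsgsAsAsA => oooogsgsgsAsA => oooogsgsgsgsA => oooogsgsgsgsg

A => oAsA   [A → o A s A]
oAsA => ooAsAsA   [A → o A s A]
ooAsAsA => oooAsAsAsA   [A → o A s A]
oooAsAsAsA => ooooAsAsAsAsA   [A → o A s A]
ooooAsAsAsAsA => oooogsAsAsAsA   [A → g]
oooogsAsAsAsA => oooogsgsAsAsA   [A → g]
oooogsgsAsAsA => oooogsgsgsAsA   [A → g]
oooogsgsgsAsA => oooogsgsgsgsA   [A → g]
oooogsgsgsgsA => oooogsgsgsgsg   [A → g]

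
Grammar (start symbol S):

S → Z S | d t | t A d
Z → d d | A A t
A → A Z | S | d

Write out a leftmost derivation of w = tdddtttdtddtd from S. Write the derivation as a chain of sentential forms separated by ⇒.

S ⇒ tAd ⇒ tAZd ⇒ tAZZd ⇒ tdZZd ⇒ tdAAtZd ⇒ tddAtZd ⇒ tddStZd ⇒ tdddttZd ⇒ tdddttAAtd ⇒ tdddttSAtd ⇒ tdddtttAdAtd ⇒ tdddtttSdAtd ⇒ tdddtttdtdAtd ⇒ tdddtttdtddtd

S ⇒ tAd   [S → t A d]
tAd ⇒ tAZd   [A → A Z]
tAZd ⇒ tAZZd   [A → A Z]
tAZZd ⇒ tdZZd   [A → d]
tdZZd ⇒ tdAAtZd   [Z → A A t]
tdAAtZd ⇒ tddAtZd   [A → d]
tddAtZd ⇒ tddStZd   [A → S]
tddStZd ⇒ tdddttZd   [S → d t]
tdddttZd ⇒ tdddttAAtd   [Z → A A t]
tdddttAAtd ⇒ tdddttSAtd   [A → S]
tdddttSAtd ⇒ tdddtttAdAtd   [S → t A d]
tdddtttAdAtd ⇒ tdddtttSdAtd   [A → S]
tdddtttSdAtd ⇒ tdddtttdtdAtd   [S → d t]
tdddtttdtdAtd ⇒ tdddtttdtddtd   [A → d]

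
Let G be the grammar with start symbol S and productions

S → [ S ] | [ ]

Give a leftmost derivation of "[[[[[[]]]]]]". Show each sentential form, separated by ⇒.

S⇒[S]⇒[[S]]⇒[[[S]]]⇒[[[[S]]]]⇒[[[[[S]]]]]⇒[[[[[[]]]]]]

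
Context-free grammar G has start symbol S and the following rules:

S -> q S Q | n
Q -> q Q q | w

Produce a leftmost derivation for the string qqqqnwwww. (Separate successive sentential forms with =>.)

S => qSQ => qqSQQ => qqqSQQQ => qqqqSQQQQ => qqqqnQQQQ => qqqqnwQQQ => qqqqnwwQQ => qqqqnwwwQ => qqqqnwwww

S => qSQ   [S -> q S Q]
qSQ => qqSQQ   [S -> q S Q]
qqSQQ => qqqSQQQ   [S -> q S Q]
qqqSQQQ => qqqqSQQQQ   [S -> q S Q]
qqqqSQQQQ => qqqqnQQQQ   [S -> n]
qqqqnQQQQ => qqqqnwQQQ   [Q -> w]
qqqqnwQQQ => qqqqnwwQQ   [Q -> w]
qqqqnwwQQ => qqqqnwwwQ   [Q -> w]
qqqqnwwwQ => qqqqnwwww   [Q -> w]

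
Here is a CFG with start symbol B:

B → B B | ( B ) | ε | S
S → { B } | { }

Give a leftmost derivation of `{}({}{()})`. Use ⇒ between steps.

B ⇒ BB ⇒ SB ⇒ {}B ⇒ {}(B) ⇒ {}(BB) ⇒ {}(SB) ⇒ {}({B}B) ⇒ {}({}B) ⇒ {}({}S) ⇒ {}({}{B}) ⇒ {}({}{(B)}) ⇒ {}({}{()})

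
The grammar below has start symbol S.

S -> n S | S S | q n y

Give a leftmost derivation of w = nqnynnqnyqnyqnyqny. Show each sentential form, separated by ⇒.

S ⇒ nS ⇒ nSS ⇒ nqnyS ⇒ nqnynS ⇒ nqnynSS ⇒ nqnynnSS ⇒ nqnynnSSS ⇒ nqnynnSSSS ⇒ nqnynnqnySSS ⇒ nqnynnqnyqnySS ⇒ nqnynnqnyqnyqnyS ⇒ nqnynnqnyqnyqnyqny

S ⇒ nS   [S -> n S]
nS ⇒ nSS   [S -> S S]
nSS ⇒ nqnyS   [S -> q n y]
nqnyS ⇒ nqnynS   [S -> n S]
nqnynS ⇒ nqnynSS   [S -> S S]
nqnynSS ⇒ nqnynnSS   [S -> n S]
nqnynnSS ⇒ nqnynnSSS   [S -> S S]
nqnynnSSS ⇒ nqnynnSSSS   [S -> S S]
nqnynnSSSS ⇒ nqnynnqnySSS   [S -> q n y]
nqnynnqnySSS ⇒ nqnynnqnyqnySS   [S -> q n y]
nqnynnqnyqnySS ⇒ nqnynnqnyqnyqnyS   [S -> q n y]
nqnynnqnyqnyqnyS ⇒ nqnynnqnyqnyqnyqny   [S -> q n y]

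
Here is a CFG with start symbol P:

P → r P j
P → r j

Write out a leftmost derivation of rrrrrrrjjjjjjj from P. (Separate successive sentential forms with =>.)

P => rPj => rrPjj => rrrPjjj => rrrrPjjjj => rrrrrPjjjjj => rrrrrrPjjjjjj => rrrrrrrjjjjjjj

P => rPj   [P → r P j]
rPj => rrPjj   [P → r P j]
rrPjj => rrrPjjj   [P → r P j]
rrrPjjj => rrrrPjjjj   [P → r P j]
rrrrPjjjj => rrrrrPjjjjj   [P → r P j]
rrrrrPjjjjj => rrrrrrPjjjjjj   [P → r P j]
rrrrrrPjjjjjj => rrrrrrrjjjjjjj   [P → r j]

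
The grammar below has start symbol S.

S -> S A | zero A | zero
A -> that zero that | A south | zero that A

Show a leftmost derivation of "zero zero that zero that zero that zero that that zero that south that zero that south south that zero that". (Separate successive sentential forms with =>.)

S => S A   [S -> S A]
S A => S A A   [S -> S A]
S A A => zero A A A   [S -> zero A]
zero A A A => zero A south A A   [A -> A south]
zero A south A A => zero zero that A south A A   [A -> zero that A]
zero zero that A south A A => zero zero that zero that A south A A   [A -> zero that A]
zero zero that zero that A south A A => zero zero that zero that zero that A south A A   [A -> zero that A]
zero zero that zero that zero that A south A A => zero zero that zero that zero that zero that A south A A   [A -> zero that A]
zero zero that zero that zero that zero that A south A A => zero zero that zero that zero that zero that that zero that south A A   [A -> that zero that]
zero zero that zero that zero that zero that that zero that south A A => zero zero that zero that zero that zero that that zero that south A south A   [A -> A south]
zero zero that zero that zero that zero that that zero that south A south A => zero zero that zero that zero that zero that that zero that south A south south A   [A -> A south]
zero zero that zero that zero that zero that that zero that south A south south A => zero zero that zero that zero that zero that that zero that south that zero that south south A   [A -> that zero that]
zero zero that zero that zero that zero that that zero that south that zero that south south A => zero zero that zero that zero that zero that that zero that south that zero that south south that zero that   [A -> that zero that]

S => S A => S A A => zero A A A => zero A south A A => zero zero that A south A A => zero zero that zero that A south A A => zero zero that zero that zero that A south A A => zero zero that zero that zero that zero that A south A A => zero zero that zero that zero that zero that that zero that south A A => zero zero that zero that zero that zero that that zero that south A south A => zero zero that zero that zero that zero that that zero that south A south south A => zero zero that zero that zero that zero that that zero that south that zero that south south A => zero zero that zero that zero that zero that that zero that south that zero that south south that zero that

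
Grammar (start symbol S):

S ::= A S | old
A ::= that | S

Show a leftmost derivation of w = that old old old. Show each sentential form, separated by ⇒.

S ⇒ A S ⇒ S S ⇒ A S S ⇒ S S S ⇒ A S S S ⇒ that S S S ⇒ that old S S ⇒ that old old S ⇒ that old old old

S ⇒ A S   [S ::= A S]
A S ⇒ S S   [A ::= S]
S S ⇒ A S S   [S ::= A S]
A S S ⇒ S S S   [A ::= S]
S S S ⇒ A S S S   [S ::= A S]
A S S S ⇒ that S S S   [A ::= that]
that S S S ⇒ that old S S   [S ::= old]
that old S S ⇒ that old old S   [S ::= old]
that old old S ⇒ that old old old   [S ::= old]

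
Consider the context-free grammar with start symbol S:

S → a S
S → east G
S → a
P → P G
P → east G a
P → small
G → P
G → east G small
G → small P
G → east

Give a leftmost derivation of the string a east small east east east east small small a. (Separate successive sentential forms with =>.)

S => a S   [S → a S]
a S => a east G   [S → east G]
a east G => a east small P   [G → small P]
a east small P => a east small east G a   [P → east G a]
a east small east G a => a east small east east G small a   [G → east G small]
a east small east east G small a => a east small east east east G small small a   [G → east G small]
a east small east east east G small small a => a east small east east east east small small a   [G → east]

S => a S => a east G => a east small P => a east small east G a => a east small east east G small a => a east small east east east G small small a => a east small east east east east small small a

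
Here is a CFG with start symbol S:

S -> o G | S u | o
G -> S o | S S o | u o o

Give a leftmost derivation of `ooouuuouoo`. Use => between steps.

S => oG => oSSo => oSuSo => ooGuSo => ooSouSo => ooSuouSo => ooSuuouSo => ooSuuuouSo => ooouuuouSo => ooouuuouoo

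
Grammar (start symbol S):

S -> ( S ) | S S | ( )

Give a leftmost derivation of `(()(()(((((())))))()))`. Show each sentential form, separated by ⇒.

S ⇒ (S) ⇒ (SS) ⇒ (()S) ⇒ (()(S)) ⇒ (()(SS)) ⇒ (()(SSS)) ⇒ (()(()SS)) ⇒ (()(()(S)S)) ⇒ (()(()((S))S)) ⇒ (()(()(((S)))S)) ⇒ (()(()((((S))))S)) ⇒ (()(()(((((S)))))S)) ⇒ (()(()(((((())))))S)) ⇒ (()(()(((((())))))()))

S ⇒ (S)   [S -> ( S )]
(S) ⇒ (SS)   [S -> S S]
(SS) ⇒ (()S)   [S -> ( )]
(()S) ⇒ (()(S))   [S -> ( S )]
(()(S)) ⇒ (()(SS))   [S -> S S]
(()(SS)) ⇒ (()(SSS))   [S -> S S]
(()(SSS)) ⇒ (()(()SS))   [S -> ( )]
(()(()SS)) ⇒ (()(()(S)S))   [S -> ( S )]
(()(()(S)S)) ⇒ (()(()((S))S))   [S -> ( S )]
(()(()((S))S)) ⇒ (()(()(((S)))S))   [S -> ( S )]
(()(()(((S)))S)) ⇒ (()(()((((S))))S))   [S -> ( S )]
(()(()((((S))))S)) ⇒ (()(()(((((S)))))S))   [S -> ( S )]
(()(()(((((S)))))S)) ⇒ (()(()(((((())))))S))   [S -> ( )]
(()(()(((((())))))S)) ⇒ (()(()(((((())))))()))   [S -> ( )]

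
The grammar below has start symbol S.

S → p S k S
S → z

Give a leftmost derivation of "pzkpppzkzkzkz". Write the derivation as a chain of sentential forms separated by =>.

S => pSkS => pzkS => pzkpSkS => pzkppSkSkS => pzkpppSkSkSkS => pzkpppzkSkSkS => pzkpppzkzkSkS => pzkpppzkzkzkS => pzkpppzkzkzkz

S => pSkS   [S → p S k S]
pSkS => pzkS   [S → z]
pzkS => pzkpSkS   [S → p S k S]
pzkpSkS => pzkppSkSkS   [S → p S k S]
pzkppSkSkS => pzkpppSkSkSkS   [S → p S k S]
pzkpppSkSkSkS => pzkpppzkSkSkS   [S → z]
pzkpppzkSkSkS => pzkpppzkzkSkS   [S → z]
pzkpppzkzkSkS => pzkpppzkzkzkS   [S → z]
pzkpppzkzkzkS => pzkpppzkzkzkz   [S → z]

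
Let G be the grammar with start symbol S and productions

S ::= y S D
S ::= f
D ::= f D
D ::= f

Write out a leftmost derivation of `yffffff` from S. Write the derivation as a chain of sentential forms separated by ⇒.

S ⇒ ySD ⇒ yfD ⇒ yffD ⇒ yfffD ⇒ yffffD ⇒ yfffffD ⇒ yffffff

S ⇒ ySD   [S ::= y S D]
ySD ⇒ yfD   [S ::= f]
yfD ⇒ yffD   [D ::= f D]
yffD ⇒ yfffD   [D ::= f D]
yfffD ⇒ yffffD   [D ::= f D]
yffffD ⇒ yfffffD   [D ::= f D]
yfffffD ⇒ yffffff   [D ::= f]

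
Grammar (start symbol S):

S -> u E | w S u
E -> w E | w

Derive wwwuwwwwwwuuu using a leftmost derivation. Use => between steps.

S => wSu   [S -> w S u]
wSu => wwSuu   [S -> w S u]
wwSuu => wwwSuuu   [S -> w S u]
wwwSuuu => wwwuEuuu   [S -> u E]
wwwuEuuu => wwwuwEuuu   [E -> w E]
wwwuwEuuu => wwwuwwEuuu   [E -> w E]
wwwuwwEuuu => wwwuwwwEuuu   [E -> w E]
wwwuwwwEuuu => wwwuwwwwEuuu   [E -> w E]
wwwuwwwwEuuu => wwwuwwwwwEuuu   [E -> w E]
wwwuwwwwwEuuu => wwwuwwwwwwuuu   [E -> w]

S => wSu => wwSuu => wwwSuuu => wwwuEuuu => wwwuwEuuu => wwwuwwEuuu => wwwuwwwEuuu => wwwuwwwwEuuu => wwwuwwwwwEuuu => wwwuwwwwwwuuu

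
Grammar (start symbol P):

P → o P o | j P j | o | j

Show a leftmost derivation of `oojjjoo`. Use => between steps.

P => oPo   [P → o P o]
oPo => ooPoo   [P → o P o]
ooPoo => oojPjoo   [P → j P j]
oojPjoo => oojjjoo   [P → j]

P => oPo => ooPoo => oojPjoo => oojjjoo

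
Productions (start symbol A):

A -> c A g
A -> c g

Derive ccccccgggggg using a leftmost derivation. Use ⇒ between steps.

A ⇒ cAg ⇒ ccAgg ⇒ cccAggg ⇒ ccccAgggg ⇒ cccccAggggg ⇒ ccccccgggggg

A ⇒ cAg   [A -> c A g]
cAg ⇒ ccAgg   [A -> c A g]
ccAgg ⇒ cccAggg   [A -> c A g]
cccAggg ⇒ ccccAgggg   [A -> c A g]
ccccAgggg ⇒ cccccAggggg   [A -> c A g]
cccccAggggg ⇒ ccccccgggggg   [A -> c g]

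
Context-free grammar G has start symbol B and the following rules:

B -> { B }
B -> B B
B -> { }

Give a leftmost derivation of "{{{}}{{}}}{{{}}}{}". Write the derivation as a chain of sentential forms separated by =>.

B => BB => BBB => {B}BB => {BB}BB => {{B}B}BB => {{{}}B}BB => {{{}}{B}}BB => {{{}}{{}}}BB => {{{}}{{}}}{B}B => {{{}}{{}}}{{B}}B => {{{}}{{}}}{{{}}}B => {{{}}{{}}}{{{}}}{}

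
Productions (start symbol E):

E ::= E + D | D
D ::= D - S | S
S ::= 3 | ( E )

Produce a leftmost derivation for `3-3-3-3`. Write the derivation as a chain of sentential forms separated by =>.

E => D   [E ::= D]
D => D-S   [D ::= D - S]
D-S => D-S-S   [D ::= D - S]
D-S-S => D-S-S-S   [D ::= D - S]
D-S-S-S => S-S-S-S   [D ::= S]
S-S-S-S => 3-S-S-S   [S ::= 3]
3-S-S-S => 3-3-S-S   [S ::= 3]
3-3-S-S => 3-3-3-S   [S ::= 3]
3-3-3-S => 3-3-3-3   [S ::= 3]

E=>D=>D-S=>D-S-S=>D-S-S-S=>S-S-S-S=>3-S-S-S=>3-3-S-S=>3-3-3-S=>3-3-3-3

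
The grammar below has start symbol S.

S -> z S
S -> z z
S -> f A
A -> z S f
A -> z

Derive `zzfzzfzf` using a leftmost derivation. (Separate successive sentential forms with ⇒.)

S ⇒ zS ⇒ zzS ⇒ zzfA ⇒ zzfzSf ⇒ zzfzzSf ⇒ zzfzzfAf ⇒ zzfzzfzf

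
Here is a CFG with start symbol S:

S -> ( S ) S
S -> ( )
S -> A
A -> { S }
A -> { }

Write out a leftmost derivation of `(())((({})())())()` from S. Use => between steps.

S=>(S)S=>(())S=>(())(S)S=>(())((S)S)S=>(())(((S)S)S)S=>(())(((A)S)S)S=>(())((({})S)S)S=>(())((({})())S)S=>(())((({})())())S=>(())((({})())())()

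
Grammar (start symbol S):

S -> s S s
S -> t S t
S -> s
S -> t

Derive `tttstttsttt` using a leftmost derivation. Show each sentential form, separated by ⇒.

S ⇒ tSt   [S -> t S t]
tSt ⇒ ttStt   [S -> t S t]
ttStt ⇒ tttSttt   [S -> t S t]
tttSttt ⇒ tttsSsttt   [S -> s S s]
tttsSsttt ⇒ tttstStsttt   [S -> t S t]
tttstStsttt ⇒ tttstttsttt   [S -> t]

S ⇒ tSt ⇒ ttStt ⇒ tttSttt ⇒ tttsSsttt ⇒ tttstStsttt ⇒ tttstttsttt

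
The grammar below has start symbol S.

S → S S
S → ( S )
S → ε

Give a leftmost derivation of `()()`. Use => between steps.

S=>SS=>SSS=>(S)SS=>()SS=>()S=>()(S)=>()()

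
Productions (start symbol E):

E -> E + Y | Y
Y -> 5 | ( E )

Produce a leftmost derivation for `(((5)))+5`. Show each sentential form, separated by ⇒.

E ⇒ E+Y   [E -> E + Y]
E+Y ⇒ Y+Y   [E -> Y]
Y+Y ⇒ (E)+Y   [Y -> ( E )]
(E)+Y ⇒ (Y)+Y   [E -> Y]
(Y)+Y ⇒ ((E))+Y   [Y -> ( E )]
((E))+Y ⇒ ((Y))+Y   [E -> Y]
((Y))+Y ⇒ (((E)))+Y   [Y -> ( E )]
(((E)))+Y ⇒ (((Y)))+Y   [E -> Y]
(((Y)))+Y ⇒ (((5)))+Y   [Y -> 5]
(((5)))+Y ⇒ (((5)))+5   [Y -> 5]

E ⇒ E+Y ⇒ Y+Y ⇒ (E)+Y ⇒ (Y)+Y ⇒ ((E))+Y ⇒ ((Y))+Y ⇒ (((E)))+Y ⇒ (((Y)))+Y ⇒ (((5)))+Y ⇒ (((5)))+5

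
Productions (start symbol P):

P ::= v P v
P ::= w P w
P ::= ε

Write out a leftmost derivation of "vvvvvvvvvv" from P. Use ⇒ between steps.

P ⇒ vPv   [P ::= v P v]
vPv ⇒ vvPvv   [P ::= v P v]
vvPvv ⇒ vvvPvvv   [P ::= v P v]
vvvPvvv ⇒ vvvvPvvvv   [P ::= v P v]
vvvvPvvvv ⇒ vvvvvPvvvvv   [P ::= v P v]
vvvvvPvvvvv ⇒ vvvvvvvvvv   [P ::= ε]

P⇒vPv⇒vvPvv⇒vvvPvvv⇒vvvvPvvvv⇒vvvvvPvvvvv⇒vvvvvvvvvv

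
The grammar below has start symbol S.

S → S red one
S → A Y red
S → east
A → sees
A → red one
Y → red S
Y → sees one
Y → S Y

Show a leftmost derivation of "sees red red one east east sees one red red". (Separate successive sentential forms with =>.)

S => A Y red => sees Y red => sees red S red => sees red A Y red red => sees red red one Y red red => sees red red one S Y red red => sees red red one east Y red red => sees red red one east S Y red red => sees red red one east east Y red red => sees red red one east east sees one red red

S => A Y red   [S → A Y red]
A Y red => sees Y red   [A → sees]
sees Y red => sees red S red   [Y → red S]
sees red S red => sees red A Y red red   [S → A Y red]
sees red A Y red red => sees red red one Y red red   [A → red one]
sees red red one Y red red => sees red red one S Y red red   [Y → S Y]
sees red red one S Y red red => sees red red one east Y red red   [S → east]
sees red red one east Y red red => sees red red one east S Y red red   [Y → S Y]
sees red red one east S Y red red => sees red red one east east Y red red   [S → east]
sees red red one east east Y red red => sees red red one east east sees one red red   [Y → sees one]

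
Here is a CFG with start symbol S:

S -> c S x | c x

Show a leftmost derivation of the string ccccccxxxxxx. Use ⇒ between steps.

S ⇒ cSx   [S -> c S x]
cSx ⇒ ccSxx   [S -> c S x]
ccSxx ⇒ cccSxxx   [S -> c S x]
cccSxxx ⇒ ccccSxxxx   [S -> c S x]
ccccSxxxx ⇒ cccccSxxxxx   [S -> c S x]
cccccSxxxxx ⇒ ccccccxxxxxx   [S -> c x]

S ⇒ cSx ⇒ ccSxx ⇒ cccSxxx ⇒ ccccSxxxx ⇒ cccccSxxxxx ⇒ ccccccxxxxxx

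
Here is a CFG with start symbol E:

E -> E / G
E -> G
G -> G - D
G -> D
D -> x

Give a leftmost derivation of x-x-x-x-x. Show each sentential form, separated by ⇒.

E ⇒ G   [E -> G]
G ⇒ G-D   [G -> G - D]
G-D ⇒ G-D-D   [G -> G - D]
G-D-D ⇒ G-D-D-D   [G -> G - D]
G-D-D-D ⇒ G-D-D-D-D   [G -> G - D]
G-D-D-D-D ⇒ D-D-D-D-D   [G -> D]
D-D-D-D-D ⇒ x-D-D-D-D   [D -> x]
x-D-D-D-D ⇒ x-x-D-D-D   [D -> x]
x-x-D-D-D ⇒ x-x-x-D-D   [D -> x]
x-x-x-D-D ⇒ x-x-x-x-D   [D -> x]
x-x-x-x-D ⇒ x-x-x-x-x   [D -> x]

E⇒G⇒G-D⇒G-D-D⇒G-D-D-D⇒G-D-D-D-D⇒D-D-D-D-D⇒x-D-D-D-D⇒x-x-D-D-D⇒x-x-x-D-D⇒x-x-x-x-D⇒x-x-x-x-x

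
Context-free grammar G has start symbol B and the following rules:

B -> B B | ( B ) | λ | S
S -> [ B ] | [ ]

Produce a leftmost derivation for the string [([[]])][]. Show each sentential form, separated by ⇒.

B ⇒ BB ⇒ SB ⇒ [B]B ⇒ [(B)]B ⇒ [(S)]B ⇒ [([B])]B ⇒ [([S])]B ⇒ [([[]])]B ⇒ [([[]])]S ⇒ [([[]])][]

B ⇒ BB   [B -> B B]
BB ⇒ SB   [B -> S]
SB ⇒ [B]B   [S -> [ B ]]
[B]B ⇒ [(B)]B   [B -> ( B )]
[(B)]B ⇒ [(S)]B   [B -> S]
[(S)]B ⇒ [([B])]B   [S -> [ B ]]
[([B])]B ⇒ [([S])]B   [B -> S]
[([S])]B ⇒ [([[]])]B   [S -> [ ]]
[([[]])]B ⇒ [([[]])]S   [B -> S]
[([[]])]S ⇒ [([[]])][]   [S -> [ ]]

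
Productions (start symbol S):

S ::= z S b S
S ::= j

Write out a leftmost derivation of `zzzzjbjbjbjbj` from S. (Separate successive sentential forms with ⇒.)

S⇒zSbS⇒zzSbSbS⇒zzzSbSbSbS⇒zzzzSbSbSbSbS⇒zzzzjbSbSbSbS⇒zzzzjbjbSbSbS⇒zzzzjbjbjbSbS⇒zzzzjbjbjbjbS⇒zzzzjbjbjbjbj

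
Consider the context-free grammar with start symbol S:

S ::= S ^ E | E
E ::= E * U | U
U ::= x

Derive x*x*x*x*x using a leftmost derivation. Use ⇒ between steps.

S ⇒ E   [S ::= E]
E ⇒ E*U   [E ::= E * U]
E*U ⇒ E*U*U   [E ::= E * U]
E*U*U ⇒ E*U*U*U   [E ::= E * U]
E*U*U*U ⇒ E*U*U*U*U   [E ::= E * U]
E*U*U*U*U ⇒ U*U*U*U*U   [E ::= U]
U*U*U*U*U ⇒ x*U*U*U*U   [U ::= x]
x*U*U*U*U ⇒ x*x*U*U*U   [U ::= x]
x*x*U*U*U ⇒ x*x*x*U*U   [U ::= x]
x*x*x*U*U ⇒ x*x*x*x*U   [U ::= x]
x*x*x*x*U ⇒ x*x*x*x*x   [U ::= x]

S ⇒ E ⇒ E*U ⇒ E*U*U ⇒ E*U*U*U ⇒ E*U*U*U*U ⇒ U*U*U*U*U ⇒ x*U*U*U*U ⇒ x*x*U*U*U ⇒ x*x*x*U*U ⇒ x*x*x*x*U ⇒ x*x*x*x*x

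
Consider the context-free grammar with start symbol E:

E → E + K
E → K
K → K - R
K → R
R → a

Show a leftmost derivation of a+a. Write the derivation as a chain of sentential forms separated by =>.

E=>E+K=>K+K=>R+K=>a+K=>a+R=>a+a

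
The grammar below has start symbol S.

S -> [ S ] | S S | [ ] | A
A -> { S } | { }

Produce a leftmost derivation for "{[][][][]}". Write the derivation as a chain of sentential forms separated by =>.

S=>A=>{S}=>{SS}=>{SSS}=>{SSSS}=>{[]SSS}=>{[][]SS}=>{[][][]S}=>{[][][][]}

S => A   [S -> A]
A => {S}   [A -> { S }]
{S} => {SS}   [S -> S S]
{SS} => {SSS}   [S -> S S]
{SSS} => {SSSS}   [S -> S S]
{SSSS} => {[]SSS}   [S -> [ ]]
{[]SSS} => {[][]SS}   [S -> [ ]]
{[][]SS} => {[][][]S}   [S -> [ ]]
{[][][]S} => {[][][][]}   [S -> [ ]]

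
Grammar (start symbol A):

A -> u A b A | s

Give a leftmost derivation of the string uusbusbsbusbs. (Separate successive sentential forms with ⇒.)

A ⇒ uAbA   [A -> u A b A]
uAbA ⇒ uuAbAbA   [A -> u A b A]
uuAbAbA ⇒ uusbAbA   [A -> s]
uusbAbA ⇒ uusbuAbAbA   [A -> u A b A]
uusbuAbAbA ⇒ uusbusbAbA   [A -> s]
uusbusbAbA ⇒ uusbusbsbA   [A -> s]
uusbusbsbA ⇒ uusbusbsbuAbA   [A -> u A b A]
uusbusbsbuAbA ⇒ uusbusbsbusbA   [A -> s]
uusbusbsbusbA ⇒ uusbusbsbusbs   [A -> s]

A ⇒ uAbA ⇒ uuAbAbA ⇒ uusbAbA ⇒ uusbuAbAbA ⇒ uusbusbAbA ⇒ uusbusbsbA ⇒ uusbusbsbuAbA ⇒ uusbusbsbusbA ⇒ uusbusbsbusbs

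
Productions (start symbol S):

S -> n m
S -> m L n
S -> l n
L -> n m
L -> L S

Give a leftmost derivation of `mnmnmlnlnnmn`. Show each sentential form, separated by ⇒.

S ⇒ mLn   [S -> m L n]
mLn ⇒ mLSn   [L -> L S]
mLSn ⇒ mLSSn   [L -> L S]
mLSSn ⇒ mLSSSn   [L -> L S]
mLSSSn ⇒ mLSSSSn   [L -> L S]
mLSSSSn ⇒ mnmSSSSn   [L -> n m]
mnmSSSSn ⇒ mnmnmSSSn   [S -> n m]
mnmnmSSSn ⇒ mnmnmlnSSn   [S -> l n]
mnmnmlnSSn ⇒ mnmnmlnlnSn   [S -> l n]
mnmnmlnlnSn ⇒ mnmnmlnlnnmn   [S -> n m]

S ⇒ mLn ⇒ mLSn ⇒ mLSSn ⇒ mLSSSn ⇒ mLSSSSn ⇒ mnmSSSSn ⇒ mnmnmSSSn ⇒ mnmnmlnSSn ⇒ mnmnmlnlnSn ⇒ mnmnmlnlnnmn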